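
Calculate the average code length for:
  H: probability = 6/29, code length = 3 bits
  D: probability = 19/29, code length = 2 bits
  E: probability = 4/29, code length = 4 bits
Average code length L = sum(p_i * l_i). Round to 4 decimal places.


Weighted contributions p_i * l_i:
  H: (6/29) * 3 = 18/29
  D: (19/29) * 2 = 38/29
  E: (4/29) * 4 = 16/29
Sum = (18 + 38 + 16)/29 = 72/29

L = 72/29 = 2.4828 bits/symbol


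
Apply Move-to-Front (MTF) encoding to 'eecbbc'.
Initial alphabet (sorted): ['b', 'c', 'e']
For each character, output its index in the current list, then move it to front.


MTF encoding:
'e': index 2 in ['b', 'c', 'e'] -> ['e', 'b', 'c']
'e': index 0 in ['e', 'b', 'c'] -> ['e', 'b', 'c']
'c': index 2 in ['e', 'b', 'c'] -> ['c', 'e', 'b']
'b': index 2 in ['c', 'e', 'b'] -> ['b', 'c', 'e']
'b': index 0 in ['b', 'c', 'e'] -> ['b', 'c', 'e']
'c': index 1 in ['b', 'c', 'e'] -> ['c', 'b', 'e']


Output: [2, 0, 2, 2, 0, 1]


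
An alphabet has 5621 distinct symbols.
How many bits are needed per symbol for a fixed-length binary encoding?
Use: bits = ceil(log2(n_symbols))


log2(5621) = 12.4566
Bracket: 2^12 = 4096 < 5621 <= 2^13 = 8192
So ceil(log2(5621)) = 13

bits = ceil(log2(5621)) = ceil(12.4566) = 13 bits


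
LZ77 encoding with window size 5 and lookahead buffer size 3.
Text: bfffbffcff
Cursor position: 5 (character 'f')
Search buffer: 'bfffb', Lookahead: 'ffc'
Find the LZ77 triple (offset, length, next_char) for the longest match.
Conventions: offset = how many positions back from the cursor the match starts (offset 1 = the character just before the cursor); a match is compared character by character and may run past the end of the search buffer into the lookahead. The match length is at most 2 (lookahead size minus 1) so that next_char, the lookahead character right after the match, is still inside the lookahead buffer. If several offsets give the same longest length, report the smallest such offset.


Try each offset into the search buffer:
  offset=1 (pos 4, char 'b'): match length 0
  offset=2 (pos 3, char 'f'): match length 1
  offset=3 (pos 2, char 'f'): match length 2
  offset=4 (pos 1, char 'f'): match length 2
  offset=5 (pos 0, char 'b'): match length 0
Longest match has length 2, found at offsets 3, 4; take the smallest, offset 3.
next_char = character at position 5 + 2 = 7 -> 'c'

Best match: offset=3, length=2 (matching 'ff' starting at position 2)
LZ77 triple: (3, 2, 'c')


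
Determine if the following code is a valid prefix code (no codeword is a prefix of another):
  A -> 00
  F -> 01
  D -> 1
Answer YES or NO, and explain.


Checking each pair (does one codeword prefix another?):
  A='00' vs F='01': no prefix
  A='00' vs D='1': no prefix
  F='01' vs A='00': no prefix
  F='01' vs D='1': no prefix
  D='1' vs A='00': no prefix
  D='1' vs F='01': no prefix
No violation found over all pairs.

YES -- this is a valid prefix code. No codeword is a prefix of any other codeword.


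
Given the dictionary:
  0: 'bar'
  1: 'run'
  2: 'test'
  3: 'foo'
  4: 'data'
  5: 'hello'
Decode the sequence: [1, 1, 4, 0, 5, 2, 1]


Look up each index in the dictionary:
  1 -> 'run'
  1 -> 'run'
  4 -> 'data'
  0 -> 'bar'
  5 -> 'hello'
  2 -> 'test'
  1 -> 'run'

Decoded: "run run data bar hello test run"


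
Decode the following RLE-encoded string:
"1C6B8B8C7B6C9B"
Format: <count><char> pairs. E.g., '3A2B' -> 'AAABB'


Expanding each <count><char> pair:
  1C -> 'C'
  6B -> 'BBBBBB'
  8B -> 'BBBBBBBB'
  8C -> 'CCCCCCCC'
  7B -> 'BBBBBBB'
  6C -> 'CCCCCC'
  9B -> 'BBBBBBBBB'

Decoded = CBBBBBBBBBBBBBBCCCCCCCCBBBBBBBCCCCCCBBBBBBBBB


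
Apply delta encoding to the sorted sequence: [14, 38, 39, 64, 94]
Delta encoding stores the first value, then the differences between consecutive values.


First value: 14
Deltas:
  38 - 14 = 24
  39 - 38 = 1
  64 - 39 = 25
  94 - 64 = 30


Delta encoded: [14, 24, 1, 25, 30]


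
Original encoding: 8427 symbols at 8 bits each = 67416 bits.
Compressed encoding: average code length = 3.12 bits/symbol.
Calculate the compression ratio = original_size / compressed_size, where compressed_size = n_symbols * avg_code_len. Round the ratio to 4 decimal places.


original_size = n_symbols * orig_bits = 8427 * 8 = 67416 bits
compressed_size = n_symbols * avg_code_len = 8427 * 3.12 = 26292.24 bits
ratio = original_size / compressed_size = 67416 / 26292.24 = 2.5641

Compression ratio = 2.5641


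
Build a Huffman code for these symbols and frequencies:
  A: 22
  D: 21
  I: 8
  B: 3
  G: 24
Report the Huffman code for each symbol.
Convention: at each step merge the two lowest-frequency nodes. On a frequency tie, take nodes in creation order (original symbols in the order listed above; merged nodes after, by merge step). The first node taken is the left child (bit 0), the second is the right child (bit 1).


Huffman tree construction:
Step 1: Merge B(3) + I(8) = 11
Step 2: Merge (B+I)(11) + D(21) = 32
Step 3: Merge A(22) + G(24) = 46
Step 4: Merge ((B+I)+D)(32) + (A+G)(46) = 78
Read each symbol's code off the tree from the root (left child = 0, right child = 1).

Codes:
  A: 10 (length 2)
  D: 01 (length 2)
  I: 001 (length 3)
  B: 000 (length 3)
  G: 11 (length 2)
Average code length: 167/78 = 2.1410 bits/symbol


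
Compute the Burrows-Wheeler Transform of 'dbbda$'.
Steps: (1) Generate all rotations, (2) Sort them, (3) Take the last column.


Rotations (sorted):
  0: $dbbda -> last char: a
  1: a$dbbd -> last char: d
  2: bbda$d -> last char: d
  3: bda$db -> last char: b
  4: da$dbb -> last char: b
  5: dbbda$ -> last char: $


BWT = addbb$


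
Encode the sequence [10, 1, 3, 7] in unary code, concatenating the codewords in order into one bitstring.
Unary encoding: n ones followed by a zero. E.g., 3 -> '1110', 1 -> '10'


Encode each number as n ones followed by a terminating 0:
  10 -> 11111111110 (11 bits)
  1 -> 10 (2 bits)
  3 -> 1110 (4 bits)
  7 -> 11111110 (8 bits)
Total length = 11 + 2 + 4 + 8 = 25 bits.

Unary([10, 1, 3, 7]) = 1111111111010111011111110 (25 bits)


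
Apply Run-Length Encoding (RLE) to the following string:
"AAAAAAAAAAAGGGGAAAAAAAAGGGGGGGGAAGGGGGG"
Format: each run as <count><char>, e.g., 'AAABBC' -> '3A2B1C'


Scanning runs left to right:
  i=0: run of 'A' x 11 -> '11A'
  i=11: run of 'G' x 4 -> '4G'
  i=15: run of 'A' x 8 -> '8A'
  i=23: run of 'G' x 8 -> '8G'
  i=31: run of 'A' x 2 -> '2A'
  i=33: run of 'G' x 6 -> '6G'

RLE = 11A4G8A8G2A6G


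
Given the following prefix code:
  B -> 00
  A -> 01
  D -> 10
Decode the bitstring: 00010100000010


Decoding step by step:
Bits 00 -> B
Bits 01 -> A
Bits 01 -> A
Bits 00 -> B
Bits 00 -> B
Bits 00 -> B
Bits 10 -> D


Decoded message: BAABBBD


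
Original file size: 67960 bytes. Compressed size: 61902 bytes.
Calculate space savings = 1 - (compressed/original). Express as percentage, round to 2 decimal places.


ratio = compressed/original = 61902/67960 = 0.910859
savings = 1 - ratio = 1 - 0.910859 = 0.089141
as a percentage: 0.089141 * 100 = 8.91%

Space savings = 1 - 61902/67960 = 8.91%


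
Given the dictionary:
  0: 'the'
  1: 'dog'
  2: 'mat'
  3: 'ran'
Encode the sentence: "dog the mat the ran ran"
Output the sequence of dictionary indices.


Look up each word in the dictionary:
  'dog' -> 1
  'the' -> 0
  'mat' -> 2
  'the' -> 0
  'ran' -> 3
  'ran' -> 3

Encoded: [1, 0, 2, 0, 3, 3]


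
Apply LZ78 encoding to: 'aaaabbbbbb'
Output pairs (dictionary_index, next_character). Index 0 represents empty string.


LZ78 encoding steps:
Dictionary: {0: ''}
Step 1: w='' (idx 0), next='a' -> output (0, 'a'), add 'a' as idx 1
Step 2: w='a' (idx 1), next='a' -> output (1, 'a'), add 'aa' as idx 2
Step 3: w='a' (idx 1), next='b' -> output (1, 'b'), add 'ab' as idx 3
Step 4: w='' (idx 0), next='b' -> output (0, 'b'), add 'b' as idx 4
Step 5: w='b' (idx 4), next='b' -> output (4, 'b'), add 'bb' as idx 5
Step 6: w='bb' (idx 5), end of input -> output (5, '')


Encoded: [(0, 'a'), (1, 'a'), (1, 'b'), (0, 'b'), (4, 'b'), (5, '')]


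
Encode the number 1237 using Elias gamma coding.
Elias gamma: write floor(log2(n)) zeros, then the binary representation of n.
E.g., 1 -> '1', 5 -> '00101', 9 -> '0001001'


num_bits = floor(log2(1237)) + 1 = 11
leading_zeros = num_bits - 1 = 10
binary(1237) = 10011010101

Elias gamma(1237) = '0000000000' + '10011010101' = 000000000010011010101 (21 bits)


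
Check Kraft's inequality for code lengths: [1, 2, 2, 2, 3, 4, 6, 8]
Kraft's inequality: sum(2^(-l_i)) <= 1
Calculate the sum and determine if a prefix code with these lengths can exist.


Sum = 2^(-1) + 2^(-2) + 2^(-2) + 2^(-2) + 2^(-3) + 2^(-4) + 2^(-6) + 2^(-8)
    = 0.5 + 0.25 + 0.25 + 0.25 + 0.125 + 0.0625 + 0.015625 + 0.00390625
    = 373/256 = 1.45703125
Since 1.45703125 > 1, Kraft's inequality is NOT satisfied.
A prefix code with these lengths CANNOT exist.

Kraft sum = 1.45703125. Not satisfied.


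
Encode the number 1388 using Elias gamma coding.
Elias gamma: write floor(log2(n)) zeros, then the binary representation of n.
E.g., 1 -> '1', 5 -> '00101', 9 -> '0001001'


num_bits = floor(log2(1388)) + 1 = 11
leading_zeros = num_bits - 1 = 10
binary(1388) = 10101101100

Elias gamma(1388) = '0000000000' + '10101101100' = 000000000010101101100 (21 bits)


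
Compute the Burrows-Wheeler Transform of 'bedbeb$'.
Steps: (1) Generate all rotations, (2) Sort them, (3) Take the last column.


Rotations (sorted):
  0: $bedbeb -> last char: b
  1: b$bedbe -> last char: e
  2: beb$bed -> last char: d
  3: bedbeb$ -> last char: $
  4: dbeb$be -> last char: e
  5: eb$bedb -> last char: b
  6: edbeb$b -> last char: b


BWT = bed$ebb


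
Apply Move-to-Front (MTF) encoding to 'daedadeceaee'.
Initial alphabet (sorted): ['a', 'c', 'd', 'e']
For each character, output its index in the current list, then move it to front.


MTF encoding:
'd': index 2 in ['a', 'c', 'd', 'e'] -> ['d', 'a', 'c', 'e']
'a': index 1 in ['d', 'a', 'c', 'e'] -> ['a', 'd', 'c', 'e']
'e': index 3 in ['a', 'd', 'c', 'e'] -> ['e', 'a', 'd', 'c']
'd': index 2 in ['e', 'a', 'd', 'c'] -> ['d', 'e', 'a', 'c']
'a': index 2 in ['d', 'e', 'a', 'c'] -> ['a', 'd', 'e', 'c']
'd': index 1 in ['a', 'd', 'e', 'c'] -> ['d', 'a', 'e', 'c']
'e': index 2 in ['d', 'a', 'e', 'c'] -> ['e', 'd', 'a', 'c']
'c': index 3 in ['e', 'd', 'a', 'c'] -> ['c', 'e', 'd', 'a']
'e': index 1 in ['c', 'e', 'd', 'a'] -> ['e', 'c', 'd', 'a']
'a': index 3 in ['e', 'c', 'd', 'a'] -> ['a', 'e', 'c', 'd']
'e': index 1 in ['a', 'e', 'c', 'd'] -> ['e', 'a', 'c', 'd']
'e': index 0 in ['e', 'a', 'c', 'd'] -> ['e', 'a', 'c', 'd']


Output: [2, 1, 3, 2, 2, 1, 2, 3, 1, 3, 1, 0]


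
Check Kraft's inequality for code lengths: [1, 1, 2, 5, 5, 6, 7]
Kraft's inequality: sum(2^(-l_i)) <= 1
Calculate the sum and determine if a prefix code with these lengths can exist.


Sum = 2^(-1) + 2^(-1) + 2^(-2) + 2^(-5) + 2^(-5) + 2^(-6) + 2^(-7)
    = 0.5 + 0.5 + 0.25 + 0.03125 + 0.03125 + 0.015625 + 0.0078125
    = 171/128 = 1.3359375
Since 1.3359375 > 1, Kraft's inequality is NOT satisfied.
A prefix code with these lengths CANNOT exist.

Kraft sum = 1.3359375. Not satisfied.


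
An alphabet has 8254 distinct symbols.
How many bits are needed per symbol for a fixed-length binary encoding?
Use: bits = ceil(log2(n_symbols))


log2(8254) = 13.0109
Bracket: 2^13 = 8192 < 8254 <= 2^14 = 16384
So ceil(log2(8254)) = 14

bits = ceil(log2(8254)) = ceil(13.0109) = 14 bits


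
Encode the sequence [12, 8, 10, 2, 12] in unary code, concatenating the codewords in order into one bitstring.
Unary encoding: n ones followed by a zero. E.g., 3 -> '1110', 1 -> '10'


Encode each number as n ones followed by a terminating 0:
  12 -> 1111111111110 (13 bits)
  8 -> 111111110 (9 bits)
  10 -> 11111111110 (11 bits)
  2 -> 110 (3 bits)
  12 -> 1111111111110 (13 bits)
Total length = 13 + 9 + 11 + 3 + 13 = 49 bits.

Unary([12, 8, 10, 2, 12]) = 1111111111110111111110111111111101101111111111110 (49 bits)


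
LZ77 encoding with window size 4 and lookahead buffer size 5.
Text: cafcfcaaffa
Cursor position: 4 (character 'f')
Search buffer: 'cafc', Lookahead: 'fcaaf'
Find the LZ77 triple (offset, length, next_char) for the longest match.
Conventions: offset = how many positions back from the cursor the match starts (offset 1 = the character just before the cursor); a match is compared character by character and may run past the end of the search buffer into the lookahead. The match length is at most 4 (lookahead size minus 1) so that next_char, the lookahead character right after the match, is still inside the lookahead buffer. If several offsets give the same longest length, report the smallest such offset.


Try each offset into the search buffer:
  offset=1 (pos 3, char 'c'): match length 0
  offset=2 (pos 2, char 'f'): match length 2
  offset=3 (pos 1, char 'a'): match length 0
  offset=4 (pos 0, char 'c'): match length 0
Longest match has length 2 at offset 2.
next_char = character at position 4 + 2 = 6 -> 'a'

Best match: offset=2, length=2 (matching 'fc' starting at position 2)
LZ77 triple: (2, 2, 'a')


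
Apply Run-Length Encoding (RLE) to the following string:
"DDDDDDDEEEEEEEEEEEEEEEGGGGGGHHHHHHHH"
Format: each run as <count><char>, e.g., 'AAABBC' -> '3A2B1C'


Scanning runs left to right:
  i=0: run of 'D' x 7 -> '7D'
  i=7: run of 'E' x 15 -> '15E'
  i=22: run of 'G' x 6 -> '6G'
  i=28: run of 'H' x 8 -> '8H'

RLE = 7D15E6G8H


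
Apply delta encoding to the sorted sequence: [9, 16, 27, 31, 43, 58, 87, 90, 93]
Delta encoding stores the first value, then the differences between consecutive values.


First value: 9
Deltas:
  16 - 9 = 7
  27 - 16 = 11
  31 - 27 = 4
  43 - 31 = 12
  58 - 43 = 15
  87 - 58 = 29
  90 - 87 = 3
  93 - 90 = 3


Delta encoded: [9, 7, 11, 4, 12, 15, 29, 3, 3]


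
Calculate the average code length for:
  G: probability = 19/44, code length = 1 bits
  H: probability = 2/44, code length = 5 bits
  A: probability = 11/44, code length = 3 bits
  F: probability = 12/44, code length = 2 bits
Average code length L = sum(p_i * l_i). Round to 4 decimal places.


Weighted contributions p_i * l_i:
  G: (19/44) * 1 = 19/44
  H: (2/44) * 5 = 10/44
  A: (11/44) * 3 = 33/44
  F: (12/44) * 2 = 24/44
Sum = (19 + 10 + 33 + 24)/44 = 86/44

L = 86/44 = 1.9545 bits/symbol


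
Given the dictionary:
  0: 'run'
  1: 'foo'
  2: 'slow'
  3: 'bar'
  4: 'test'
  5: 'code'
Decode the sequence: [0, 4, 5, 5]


Look up each index in the dictionary:
  0 -> 'run'
  4 -> 'test'
  5 -> 'code'
  5 -> 'code'

Decoded: "run test code code"


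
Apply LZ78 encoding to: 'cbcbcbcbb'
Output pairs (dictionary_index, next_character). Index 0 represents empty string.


LZ78 encoding steps:
Dictionary: {0: ''}
Step 1: w='' (idx 0), next='c' -> output (0, 'c'), add 'c' as idx 1
Step 2: w='' (idx 0), next='b' -> output (0, 'b'), add 'b' as idx 2
Step 3: w='c' (idx 1), next='b' -> output (1, 'b'), add 'cb' as idx 3
Step 4: w='cb' (idx 3), next='c' -> output (3, 'c'), add 'cbc' as idx 4
Step 5: w='b' (idx 2), next='b' -> output (2, 'b'), add 'bb' as idx 5


Encoded: [(0, 'c'), (0, 'b'), (1, 'b'), (3, 'c'), (2, 'b')]


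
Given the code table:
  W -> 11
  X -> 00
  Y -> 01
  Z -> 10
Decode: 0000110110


Decoding:
00 -> X
00 -> X
11 -> W
01 -> Y
10 -> Z


Result: XXWYZ


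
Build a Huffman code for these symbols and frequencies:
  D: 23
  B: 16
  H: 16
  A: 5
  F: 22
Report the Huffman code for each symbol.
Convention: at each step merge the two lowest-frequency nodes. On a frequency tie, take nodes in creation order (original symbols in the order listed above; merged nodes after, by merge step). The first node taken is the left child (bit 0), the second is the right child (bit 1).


Huffman tree construction:
Step 1: Merge A(5) + B(16) = 21
Step 2: Merge H(16) + (A+B)(21) = 37
Step 3: Merge F(22) + D(23) = 45
Step 4: Merge (H+(A+B))(37) + (F+D)(45) = 82
Read each symbol's code off the tree from the root (left child = 0, right child = 1).

Codes:
  D: 11 (length 2)
  B: 011 (length 3)
  H: 00 (length 2)
  A: 010 (length 3)
  F: 10 (length 2)
Average code length: 185/82 = 2.2561 bits/symbol


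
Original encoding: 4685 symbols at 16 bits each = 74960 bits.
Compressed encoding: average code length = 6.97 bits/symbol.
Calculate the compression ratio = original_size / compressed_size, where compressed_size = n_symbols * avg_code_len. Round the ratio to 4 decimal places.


original_size = n_symbols * orig_bits = 4685 * 16 = 74960 bits
compressed_size = n_symbols * avg_code_len = 4685 * 6.97 = 32654.45 bits
ratio = original_size / compressed_size = 74960 / 32654.45 = 2.2956

Compression ratio = 2.2956


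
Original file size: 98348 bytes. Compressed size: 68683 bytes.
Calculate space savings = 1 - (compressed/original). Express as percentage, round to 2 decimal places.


ratio = compressed/original = 68683/98348 = 0.698367
savings = 1 - ratio = 1 - 0.698367 = 0.301633
as a percentage: 0.301633 * 100 = 30.16%

Space savings = 1 - 68683/98348 = 30.16%


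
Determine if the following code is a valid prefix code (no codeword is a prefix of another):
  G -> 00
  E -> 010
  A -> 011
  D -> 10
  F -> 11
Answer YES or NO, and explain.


Checking each pair (does one codeword prefix another?):
  G='00' vs E='010': no prefix
  G='00' vs A='011': no prefix
  G='00' vs D='10': no prefix
  G='00' vs F='11': no prefix
  E='010' vs G='00': no prefix
  E='010' vs A='011': no prefix
  E='010' vs D='10': no prefix
  E='010' vs F='11': no prefix
  A='011' vs G='00': no prefix
  A='011' vs E='010': no prefix
  A='011' vs D='10': no prefix
  A='011' vs F='11': no prefix
  D='10' vs G='00': no prefix
  D='10' vs E='010': no prefix
  D='10' vs A='011': no prefix
  D='10' vs F='11': no prefix
  F='11' vs G='00': no prefix
  F='11' vs E='010': no prefix
  F='11' vs A='011': no prefix
  F='11' vs D='10': no prefix
No violation found over all pairs.

YES -- this is a valid prefix code. No codeword is a prefix of any other codeword.


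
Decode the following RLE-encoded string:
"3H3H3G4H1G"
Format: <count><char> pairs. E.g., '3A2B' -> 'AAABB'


Expanding each <count><char> pair:
  3H -> 'HHH'
  3H -> 'HHH'
  3G -> 'GGG'
  4H -> 'HHHH'
  1G -> 'G'

Decoded = HHHHHHGGGHHHHG


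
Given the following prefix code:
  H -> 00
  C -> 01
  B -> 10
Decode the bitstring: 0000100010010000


Decoding step by step:
Bits 00 -> H
Bits 00 -> H
Bits 10 -> B
Bits 00 -> H
Bits 10 -> B
Bits 01 -> C
Bits 00 -> H
Bits 00 -> H


Decoded message: HHBHBCHH


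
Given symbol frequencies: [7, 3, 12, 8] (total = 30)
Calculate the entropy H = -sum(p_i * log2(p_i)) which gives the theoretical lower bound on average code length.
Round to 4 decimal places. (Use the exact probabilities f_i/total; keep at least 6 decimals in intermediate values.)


Per-symbol terms -p_i * log2(p_i) with p_i = f_i/30:
  p = 7/30 = 0.233333: log2(p) = -2.099536, -p*log2(p) = 0.489892
  p = 3/30 = 0.100000: log2(p) = -3.321928, -p*log2(p) = 0.332193
  p = 12/30 = 0.400000: log2(p) = -1.321928, -p*log2(p) = 0.528771
  p = 8/30 = 0.266667: log2(p) = -1.906891, -p*log2(p) = 0.508504
H = 0.489892 + 0.332193 + 0.528771 + 0.508504 = 1.859360

H = 1.8594 bits/symbol


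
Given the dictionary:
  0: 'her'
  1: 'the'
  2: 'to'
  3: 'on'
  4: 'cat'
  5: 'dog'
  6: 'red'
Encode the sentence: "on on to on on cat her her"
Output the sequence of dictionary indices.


Look up each word in the dictionary:
  'on' -> 3
  'on' -> 3
  'to' -> 2
  'on' -> 3
  'on' -> 3
  'cat' -> 4
  'her' -> 0
  'her' -> 0

Encoded: [3, 3, 2, 3, 3, 4, 0, 0]


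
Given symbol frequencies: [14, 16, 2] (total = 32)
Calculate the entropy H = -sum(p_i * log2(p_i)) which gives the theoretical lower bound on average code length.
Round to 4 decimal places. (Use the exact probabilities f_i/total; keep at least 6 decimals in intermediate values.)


Per-symbol terms -p_i * log2(p_i) with p_i = f_i/32:
  p = 14/32 = 0.437500: log2(p) = -1.192645, -p*log2(p) = 0.521782
  p = 16/32 = 0.500000: log2(p) = -1.000000, -p*log2(p) = 0.500000
  p = 2/32 = 0.062500: log2(p) = -4.000000, -p*log2(p) = 0.250000
H = 0.521782 + 0.500000 + 0.250000 = 1.271782

H = 1.2718 bits/symbol


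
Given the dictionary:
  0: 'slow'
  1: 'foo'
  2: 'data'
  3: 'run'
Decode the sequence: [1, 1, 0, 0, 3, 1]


Look up each index in the dictionary:
  1 -> 'foo'
  1 -> 'foo'
  0 -> 'slow'
  0 -> 'slow'
  3 -> 'run'
  1 -> 'foo'

Decoded: "foo foo slow slow run foo"


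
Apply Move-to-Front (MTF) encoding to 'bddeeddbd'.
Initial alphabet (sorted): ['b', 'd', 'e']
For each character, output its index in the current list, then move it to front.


MTF encoding:
'b': index 0 in ['b', 'd', 'e'] -> ['b', 'd', 'e']
'd': index 1 in ['b', 'd', 'e'] -> ['d', 'b', 'e']
'd': index 0 in ['d', 'b', 'e'] -> ['d', 'b', 'e']
'e': index 2 in ['d', 'b', 'e'] -> ['e', 'd', 'b']
'e': index 0 in ['e', 'd', 'b'] -> ['e', 'd', 'b']
'd': index 1 in ['e', 'd', 'b'] -> ['d', 'e', 'b']
'd': index 0 in ['d', 'e', 'b'] -> ['d', 'e', 'b']
'b': index 2 in ['d', 'e', 'b'] -> ['b', 'd', 'e']
'd': index 1 in ['b', 'd', 'e'] -> ['d', 'b', 'e']


Output: [0, 1, 0, 2, 0, 1, 0, 2, 1]


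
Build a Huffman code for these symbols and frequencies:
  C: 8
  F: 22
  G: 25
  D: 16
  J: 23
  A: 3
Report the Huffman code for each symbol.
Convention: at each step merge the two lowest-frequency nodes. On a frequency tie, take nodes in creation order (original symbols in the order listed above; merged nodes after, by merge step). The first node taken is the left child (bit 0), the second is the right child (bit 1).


Huffman tree construction:
Step 1: Merge A(3) + C(8) = 11
Step 2: Merge (A+C)(11) + D(16) = 27
Step 3: Merge F(22) + J(23) = 45
Step 4: Merge G(25) + ((A+C)+D)(27) = 52
Step 5: Merge (F+J)(45) + (G+((A+C)+D))(52) = 97
Read each symbol's code off the tree from the root (left child = 0, right child = 1).

Codes:
  C: 1101 (length 4)
  F: 00 (length 2)
  G: 10 (length 2)
  D: 111 (length 3)
  J: 01 (length 2)
  A: 1100 (length 4)
Average code length: 232/97 = 2.3918 bits/symbol


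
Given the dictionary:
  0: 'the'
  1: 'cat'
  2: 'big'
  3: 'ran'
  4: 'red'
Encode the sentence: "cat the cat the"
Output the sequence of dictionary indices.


Look up each word in the dictionary:
  'cat' -> 1
  'the' -> 0
  'cat' -> 1
  'the' -> 0

Encoded: [1, 0, 1, 0]


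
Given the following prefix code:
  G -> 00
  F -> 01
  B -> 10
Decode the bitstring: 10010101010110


Decoding step by step:
Bits 10 -> B
Bits 01 -> F
Bits 01 -> F
Bits 01 -> F
Bits 01 -> F
Bits 01 -> F
Bits 10 -> B


Decoded message: BFFFFFB


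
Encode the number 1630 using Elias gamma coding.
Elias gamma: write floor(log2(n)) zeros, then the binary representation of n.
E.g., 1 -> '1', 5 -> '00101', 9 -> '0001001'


num_bits = floor(log2(1630)) + 1 = 11
leading_zeros = num_bits - 1 = 10
binary(1630) = 11001011110

Elias gamma(1630) = '0000000000' + '11001011110' = 000000000011001011110 (21 bits)


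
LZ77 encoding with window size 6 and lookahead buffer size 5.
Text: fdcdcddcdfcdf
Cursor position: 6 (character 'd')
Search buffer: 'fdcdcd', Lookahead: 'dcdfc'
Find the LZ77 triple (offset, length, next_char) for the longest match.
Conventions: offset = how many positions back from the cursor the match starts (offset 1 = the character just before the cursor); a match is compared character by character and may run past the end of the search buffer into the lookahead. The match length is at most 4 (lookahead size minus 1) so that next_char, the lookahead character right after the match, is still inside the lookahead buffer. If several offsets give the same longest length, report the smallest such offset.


Try each offset into the search buffer:
  offset=1 (pos 5, char 'd'): match length 1
  offset=2 (pos 4, char 'c'): match length 0
  offset=3 (pos 3, char 'd'): match length 3
  offset=4 (pos 2, char 'c'): match length 0
  offset=5 (pos 1, char 'd'): match length 3
  offset=6 (pos 0, char 'f'): match length 0
Longest match has length 3, found at offsets 3, 5; take the smallest, offset 3.
next_char = character at position 6 + 3 = 9 -> 'f'

Best match: offset=3, length=3 (matching 'dcd' starting at position 3)
LZ77 triple: (3, 3, 'f')


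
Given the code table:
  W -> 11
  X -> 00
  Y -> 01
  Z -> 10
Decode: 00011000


Decoding:
00 -> X
01 -> Y
10 -> Z
00 -> X


Result: XYZX


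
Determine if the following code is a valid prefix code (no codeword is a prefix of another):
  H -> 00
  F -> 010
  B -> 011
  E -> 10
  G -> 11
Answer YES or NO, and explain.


Checking each pair (does one codeword prefix another?):
  H='00' vs F='010': no prefix
  H='00' vs B='011': no prefix
  H='00' vs E='10': no prefix
  H='00' vs G='11': no prefix
  F='010' vs H='00': no prefix
  F='010' vs B='011': no prefix
  F='010' vs E='10': no prefix
  F='010' vs G='11': no prefix
  B='011' vs H='00': no prefix
  B='011' vs F='010': no prefix
  B='011' vs E='10': no prefix
  B='011' vs G='11': no prefix
  E='10' vs H='00': no prefix
  E='10' vs F='010': no prefix
  E='10' vs B='011': no prefix
  E='10' vs G='11': no prefix
  G='11' vs H='00': no prefix
  G='11' vs F='010': no prefix
  G='11' vs B='011': no prefix
  G='11' vs E='10': no prefix
No violation found over all pairs.

YES -- this is a valid prefix code. No codeword is a prefix of any other codeword.


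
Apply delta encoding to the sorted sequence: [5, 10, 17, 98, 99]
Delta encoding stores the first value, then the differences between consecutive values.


First value: 5
Deltas:
  10 - 5 = 5
  17 - 10 = 7
  98 - 17 = 81
  99 - 98 = 1


Delta encoded: [5, 5, 7, 81, 1]


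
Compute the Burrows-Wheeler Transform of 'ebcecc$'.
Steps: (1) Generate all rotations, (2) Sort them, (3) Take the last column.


Rotations (sorted):
  0: $ebcecc -> last char: c
  1: bcecc$e -> last char: e
  2: c$ebcec -> last char: c
  3: cc$ebce -> last char: e
  4: cecc$eb -> last char: b
  5: ebcecc$ -> last char: $
  6: ecc$ebc -> last char: c


BWT = ceceb$c


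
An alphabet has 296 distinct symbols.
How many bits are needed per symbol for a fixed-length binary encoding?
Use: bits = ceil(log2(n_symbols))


log2(296) = 8.2095
Bracket: 2^8 = 256 < 296 <= 2^9 = 512
So ceil(log2(296)) = 9

bits = ceil(log2(296)) = ceil(8.2095) = 9 bits


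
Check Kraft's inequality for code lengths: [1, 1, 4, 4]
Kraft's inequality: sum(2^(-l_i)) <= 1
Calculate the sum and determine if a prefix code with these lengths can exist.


Sum = 2^(-1) + 2^(-1) + 2^(-4) + 2^(-4)
    = 0.5 + 0.5 + 0.0625 + 0.0625
    = 18/16 = 1.125
Since 1.125 > 1, Kraft's inequality is NOT satisfied.
A prefix code with these lengths CANNOT exist.

Kraft sum = 1.125. Not satisfied.


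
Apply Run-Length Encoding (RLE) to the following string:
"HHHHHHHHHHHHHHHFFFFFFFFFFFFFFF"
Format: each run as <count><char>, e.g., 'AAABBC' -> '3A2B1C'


Scanning runs left to right:
  i=0: run of 'H' x 15 -> '15H'
  i=15: run of 'F' x 15 -> '15F'

RLE = 15H15F


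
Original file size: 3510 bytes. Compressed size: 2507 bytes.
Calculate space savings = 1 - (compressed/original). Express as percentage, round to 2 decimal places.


ratio = compressed/original = 2507/3510 = 0.714245
savings = 1 - ratio = 1 - 0.714245 = 0.285755
as a percentage: 0.285755 * 100 = 28.58%

Space savings = 1 - 2507/3510 = 28.58%


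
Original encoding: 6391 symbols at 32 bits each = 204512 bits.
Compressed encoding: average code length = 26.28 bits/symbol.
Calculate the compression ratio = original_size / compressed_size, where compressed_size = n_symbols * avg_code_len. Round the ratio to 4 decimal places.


original_size = n_symbols * orig_bits = 6391 * 32 = 204512 bits
compressed_size = n_symbols * avg_code_len = 6391 * 26.28 = 167955.48 bits
ratio = original_size / compressed_size = 204512 / 167955.48 = 1.2177

Compression ratio = 1.2177


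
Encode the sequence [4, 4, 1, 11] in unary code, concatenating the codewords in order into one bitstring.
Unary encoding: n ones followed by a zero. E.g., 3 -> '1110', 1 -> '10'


Encode each number as n ones followed by a terminating 0:
  4 -> 11110 (5 bits)
  4 -> 11110 (5 bits)
  1 -> 10 (2 bits)
  11 -> 111111111110 (12 bits)
Total length = 5 + 5 + 2 + 12 = 24 bits.

Unary([4, 4, 1, 11]) = 111101111010111111111110 (24 bits)


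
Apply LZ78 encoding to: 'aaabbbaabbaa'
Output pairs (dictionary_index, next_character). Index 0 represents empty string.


LZ78 encoding steps:
Dictionary: {0: ''}
Step 1: w='' (idx 0), next='a' -> output (0, 'a'), add 'a' as idx 1
Step 2: w='a' (idx 1), next='a' -> output (1, 'a'), add 'aa' as idx 2
Step 3: w='' (idx 0), next='b' -> output (0, 'b'), add 'b' as idx 3
Step 4: w='b' (idx 3), next='b' -> output (3, 'b'), add 'bb' as idx 4
Step 5: w='aa' (idx 2), next='b' -> output (2, 'b'), add 'aab' as idx 5
Step 6: w='b' (idx 3), next='a' -> output (3, 'a'), add 'ba' as idx 6
Step 7: w='a' (idx 1), end of input -> output (1, '')


Encoded: [(0, 'a'), (1, 'a'), (0, 'b'), (3, 'b'), (2, 'b'), (3, 'a'), (1, '')]


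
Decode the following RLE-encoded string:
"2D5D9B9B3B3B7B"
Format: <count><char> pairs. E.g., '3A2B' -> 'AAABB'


Expanding each <count><char> pair:
  2D -> 'DD'
  5D -> 'DDDDD'
  9B -> 'BBBBBBBBB'
  9B -> 'BBBBBBBBB'
  3B -> 'BBB'
  3B -> 'BBB'
  7B -> 'BBBBBBB'

Decoded = DDDDDDDBBBBBBBBBBBBBBBBBBBBBBBBBBBBBBB


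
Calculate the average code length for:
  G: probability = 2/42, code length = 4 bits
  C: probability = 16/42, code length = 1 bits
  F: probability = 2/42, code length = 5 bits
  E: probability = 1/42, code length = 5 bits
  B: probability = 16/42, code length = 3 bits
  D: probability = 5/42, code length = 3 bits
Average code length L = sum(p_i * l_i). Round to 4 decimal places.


Weighted contributions p_i * l_i:
  G: (2/42) * 4 = 8/42
  C: (16/42) * 1 = 16/42
  F: (2/42) * 5 = 10/42
  E: (1/42) * 5 = 5/42
  B: (16/42) * 3 = 48/42
  D: (5/42) * 3 = 15/42
Sum = (8 + 16 + 10 + 5 + 48 + 15)/42 = 102/42

L = 102/42 = 2.4286 bits/symbol


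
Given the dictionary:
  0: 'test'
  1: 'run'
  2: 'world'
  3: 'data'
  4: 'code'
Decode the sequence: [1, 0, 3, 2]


Look up each index in the dictionary:
  1 -> 'run'
  0 -> 'test'
  3 -> 'data'
  2 -> 'world'

Decoded: "run test data world"


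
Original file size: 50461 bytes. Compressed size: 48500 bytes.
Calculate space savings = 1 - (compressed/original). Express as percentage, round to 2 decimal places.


ratio = compressed/original = 48500/50461 = 0.961138
savings = 1 - ratio = 1 - 0.961138 = 0.038862
as a percentage: 0.038862 * 100 = 3.89%

Space savings = 1 - 48500/50461 = 3.89%


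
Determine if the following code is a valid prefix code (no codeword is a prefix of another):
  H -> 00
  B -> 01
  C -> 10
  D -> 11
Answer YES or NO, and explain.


Checking each pair (does one codeword prefix another?):
  H='00' vs B='01': no prefix
  H='00' vs C='10': no prefix
  H='00' vs D='11': no prefix
  B='01' vs H='00': no prefix
  B='01' vs C='10': no prefix
  B='01' vs D='11': no prefix
  C='10' vs H='00': no prefix
  C='10' vs B='01': no prefix
  C='10' vs D='11': no prefix
  D='11' vs H='00': no prefix
  D='11' vs B='01': no prefix
  D='11' vs C='10': no prefix
No violation found over all pairs.

YES -- this is a valid prefix code. No codeword is a prefix of any other codeword.


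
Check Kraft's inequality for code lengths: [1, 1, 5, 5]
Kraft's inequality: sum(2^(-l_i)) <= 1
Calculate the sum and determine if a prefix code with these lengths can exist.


Sum = 2^(-1) + 2^(-1) + 2^(-5) + 2^(-5)
    = 0.5 + 0.5 + 0.03125 + 0.03125
    = 34/32 = 1.0625
Since 1.0625 > 1, Kraft's inequality is NOT satisfied.
A prefix code with these lengths CANNOT exist.

Kraft sum = 1.0625. Not satisfied.


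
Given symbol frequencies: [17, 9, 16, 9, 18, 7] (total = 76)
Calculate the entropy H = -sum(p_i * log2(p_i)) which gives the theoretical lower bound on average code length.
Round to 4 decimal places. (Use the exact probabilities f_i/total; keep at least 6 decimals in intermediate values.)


Per-symbol terms -p_i * log2(p_i) with p_i = f_i/76:
  p = 17/76 = 0.223684: log2(p) = -2.160465, -p*log2(p) = 0.483262
  p = 9/76 = 0.118421: log2(p) = -3.078003, -p*log2(p) = 0.364500
  p = 16/76 = 0.210526: log2(p) = -2.247928, -p*log2(p) = 0.473248
  p = 9/76 = 0.118421: log2(p) = -3.078003, -p*log2(p) = 0.364500
  p = 18/76 = 0.236842: log2(p) = -2.078003, -p*log2(p) = 0.492158
  p = 7/76 = 0.092105: log2(p) = -3.440573, -p*log2(p) = 0.316895
H = 0.483262 + 0.364500 + 0.473248 + 0.364500 + 0.492158 + 0.316895 = 2.494563

H = 2.4946 bits/symbol


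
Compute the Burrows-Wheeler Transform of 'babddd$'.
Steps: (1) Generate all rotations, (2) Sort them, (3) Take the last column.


Rotations (sorted):
  0: $babddd -> last char: d
  1: abddd$b -> last char: b
  2: babddd$ -> last char: $
  3: bddd$ba -> last char: a
  4: d$babdd -> last char: d
  5: dd$babd -> last char: d
  6: ddd$bab -> last char: b


BWT = db$addb


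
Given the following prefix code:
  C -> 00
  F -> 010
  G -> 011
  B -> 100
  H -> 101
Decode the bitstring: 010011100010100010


Decoding step by step:
Bits 010 -> F
Bits 011 -> G
Bits 100 -> B
Bits 010 -> F
Bits 100 -> B
Bits 010 -> F


Decoded message: FGBFBF


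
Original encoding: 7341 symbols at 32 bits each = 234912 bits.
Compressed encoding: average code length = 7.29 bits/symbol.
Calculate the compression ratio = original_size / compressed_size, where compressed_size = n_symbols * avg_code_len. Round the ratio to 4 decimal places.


original_size = n_symbols * orig_bits = 7341 * 32 = 234912 bits
compressed_size = n_symbols * avg_code_len = 7341 * 7.29 = 53515.89 bits
ratio = original_size / compressed_size = 234912 / 53515.89 = 4.3896

Compression ratio = 4.3896


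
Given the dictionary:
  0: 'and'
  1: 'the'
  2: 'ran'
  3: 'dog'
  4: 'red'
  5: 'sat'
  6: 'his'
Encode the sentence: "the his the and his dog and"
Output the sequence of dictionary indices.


Look up each word in the dictionary:
  'the' -> 1
  'his' -> 6
  'the' -> 1
  'and' -> 0
  'his' -> 6
  'dog' -> 3
  'and' -> 0

Encoded: [1, 6, 1, 0, 6, 3, 0]


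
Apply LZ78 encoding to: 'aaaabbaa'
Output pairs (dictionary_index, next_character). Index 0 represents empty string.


LZ78 encoding steps:
Dictionary: {0: ''}
Step 1: w='' (idx 0), next='a' -> output (0, 'a'), add 'a' as idx 1
Step 2: w='a' (idx 1), next='a' -> output (1, 'a'), add 'aa' as idx 2
Step 3: w='a' (idx 1), next='b' -> output (1, 'b'), add 'ab' as idx 3
Step 4: w='' (idx 0), next='b' -> output (0, 'b'), add 'b' as idx 4
Step 5: w='aa' (idx 2), end of input -> output (2, '')


Encoded: [(0, 'a'), (1, 'a'), (1, 'b'), (0, 'b'), (2, '')]


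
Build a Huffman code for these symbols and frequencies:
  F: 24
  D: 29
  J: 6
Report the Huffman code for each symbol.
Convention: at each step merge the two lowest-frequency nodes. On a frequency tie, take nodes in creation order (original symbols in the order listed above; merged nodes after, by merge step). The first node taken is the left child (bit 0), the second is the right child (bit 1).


Huffman tree construction:
Step 1: Merge J(6) + F(24) = 30
Step 2: Merge D(29) + (J+F)(30) = 59
Read each symbol's code off the tree from the root (left child = 0, right child = 1).

Codes:
  F: 11 (length 2)
  D: 0 (length 1)
  J: 10 (length 2)
Average code length: 89/59 = 1.5085 bits/symbol


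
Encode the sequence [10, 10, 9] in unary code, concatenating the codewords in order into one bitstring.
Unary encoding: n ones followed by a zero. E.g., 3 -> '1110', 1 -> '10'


Encode each number as n ones followed by a terminating 0:
  10 -> 11111111110 (11 bits)
  10 -> 11111111110 (11 bits)
  9 -> 1111111110 (10 bits)
Total length = 11 + 11 + 10 = 32 bits.

Unary([10, 10, 9]) = 11111111110111111111101111111110 (32 bits)


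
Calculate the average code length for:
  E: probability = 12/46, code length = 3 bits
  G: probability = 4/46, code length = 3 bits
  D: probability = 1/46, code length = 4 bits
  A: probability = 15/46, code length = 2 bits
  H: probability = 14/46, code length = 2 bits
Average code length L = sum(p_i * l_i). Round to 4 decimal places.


Weighted contributions p_i * l_i:
  E: (12/46) * 3 = 36/46
  G: (4/46) * 3 = 12/46
  D: (1/46) * 4 = 4/46
  A: (15/46) * 2 = 30/46
  H: (14/46) * 2 = 28/46
Sum = (36 + 12 + 4 + 30 + 28)/46 = 110/46

L = 110/46 = 2.3913 bits/symbol


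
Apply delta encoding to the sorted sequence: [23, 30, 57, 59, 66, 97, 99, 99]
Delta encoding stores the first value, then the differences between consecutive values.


First value: 23
Deltas:
  30 - 23 = 7
  57 - 30 = 27
  59 - 57 = 2
  66 - 59 = 7
  97 - 66 = 31
  99 - 97 = 2
  99 - 99 = 0


Delta encoded: [23, 7, 27, 2, 7, 31, 2, 0]


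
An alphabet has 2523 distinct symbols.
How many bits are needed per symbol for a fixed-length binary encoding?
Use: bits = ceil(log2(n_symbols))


log2(2523) = 11.3009
Bracket: 2^11 = 2048 < 2523 <= 2^12 = 4096
So ceil(log2(2523)) = 12

bits = ceil(log2(2523)) = ceil(11.3009) = 12 bits


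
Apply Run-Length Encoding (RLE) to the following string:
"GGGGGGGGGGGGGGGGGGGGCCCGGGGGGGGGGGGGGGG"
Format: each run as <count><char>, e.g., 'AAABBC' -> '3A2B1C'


Scanning runs left to right:
  i=0: run of 'G' x 20 -> '20G'
  i=20: run of 'C' x 3 -> '3C'
  i=23: run of 'G' x 16 -> '16G'

RLE = 20G3C16G


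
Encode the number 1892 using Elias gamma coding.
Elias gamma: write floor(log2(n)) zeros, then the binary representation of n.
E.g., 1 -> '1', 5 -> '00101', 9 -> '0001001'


num_bits = floor(log2(1892)) + 1 = 11
leading_zeros = num_bits - 1 = 10
binary(1892) = 11101100100

Elias gamma(1892) = '0000000000' + '11101100100' = 000000000011101100100 (21 bits)


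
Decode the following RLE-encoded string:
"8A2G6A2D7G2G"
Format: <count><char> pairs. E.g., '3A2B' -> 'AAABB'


Expanding each <count><char> pair:
  8A -> 'AAAAAAAA'
  2G -> 'GG'
  6A -> 'AAAAAA'
  2D -> 'DD'
  7G -> 'GGGGGGG'
  2G -> 'GG'

Decoded = AAAAAAAAGGAAAAAADDGGGGGGGGG


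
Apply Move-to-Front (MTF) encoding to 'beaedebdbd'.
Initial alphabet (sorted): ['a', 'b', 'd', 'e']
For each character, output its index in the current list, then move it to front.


MTF encoding:
'b': index 1 in ['a', 'b', 'd', 'e'] -> ['b', 'a', 'd', 'e']
'e': index 3 in ['b', 'a', 'd', 'e'] -> ['e', 'b', 'a', 'd']
'a': index 2 in ['e', 'b', 'a', 'd'] -> ['a', 'e', 'b', 'd']
'e': index 1 in ['a', 'e', 'b', 'd'] -> ['e', 'a', 'b', 'd']
'd': index 3 in ['e', 'a', 'b', 'd'] -> ['d', 'e', 'a', 'b']
'e': index 1 in ['d', 'e', 'a', 'b'] -> ['e', 'd', 'a', 'b']
'b': index 3 in ['e', 'd', 'a', 'b'] -> ['b', 'e', 'd', 'a']
'd': index 2 in ['b', 'e', 'd', 'a'] -> ['d', 'b', 'e', 'a']
'b': index 1 in ['d', 'b', 'e', 'a'] -> ['b', 'd', 'e', 'a']
'd': index 1 in ['b', 'd', 'e', 'a'] -> ['d', 'b', 'e', 'a']


Output: [1, 3, 2, 1, 3, 1, 3, 2, 1, 1]


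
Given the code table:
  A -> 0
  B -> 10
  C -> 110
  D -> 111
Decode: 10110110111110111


Decoding:
10 -> B
110 -> C
110 -> C
111 -> D
110 -> C
111 -> D


Result: BCCDCD


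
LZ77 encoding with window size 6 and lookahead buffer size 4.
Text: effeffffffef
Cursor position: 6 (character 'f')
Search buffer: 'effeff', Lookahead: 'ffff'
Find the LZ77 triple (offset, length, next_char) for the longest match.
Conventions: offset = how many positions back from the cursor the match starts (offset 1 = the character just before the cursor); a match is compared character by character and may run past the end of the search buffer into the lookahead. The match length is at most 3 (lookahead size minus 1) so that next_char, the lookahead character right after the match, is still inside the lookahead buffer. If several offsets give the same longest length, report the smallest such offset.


Try each offset into the search buffer:
  offset=1 (pos 5, char 'f'): match length 3
  offset=2 (pos 4, char 'f'): match length 3
  offset=3 (pos 3, char 'e'): match length 0
  offset=4 (pos 2, char 'f'): match length 1
  offset=5 (pos 1, char 'f'): match length 2
  offset=6 (pos 0, char 'e'): match length 0
Longest match has length 3, found at offsets 1, 2; take the smallest, offset 1.
next_char = character at position 6 + 3 = 9 -> 'f'

Best match: offset=1, length=3 (matching 'fff' starting at position 5)
LZ77 triple: (1, 3, 'f')
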